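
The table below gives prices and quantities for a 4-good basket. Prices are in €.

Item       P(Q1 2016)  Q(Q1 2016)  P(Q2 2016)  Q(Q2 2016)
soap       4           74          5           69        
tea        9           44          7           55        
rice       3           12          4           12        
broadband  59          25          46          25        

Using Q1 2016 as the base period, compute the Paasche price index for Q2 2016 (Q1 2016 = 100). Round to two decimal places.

Paasche price index uses current-period quantities as weights.
ΣP(Q2 2016)·Q(Q2 2016) = 5×69 + 7×55 + 4×12 + 46×25 = 345 + 385 + 48 + 1150 = 1928
ΣP(Q1 2016)·Q(Q2 2016) = 4×69 + 9×55 + 3×12 + 59×25 = 276 + 495 + 36 + 1475 = 2282
Index = 1928 / 2282 × 100 = 84.4873

84.49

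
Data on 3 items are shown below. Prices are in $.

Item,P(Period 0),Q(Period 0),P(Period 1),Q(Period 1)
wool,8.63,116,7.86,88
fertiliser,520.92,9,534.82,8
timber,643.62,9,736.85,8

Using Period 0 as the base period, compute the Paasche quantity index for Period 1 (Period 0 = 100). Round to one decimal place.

87.9

Paasche quantity index uses current-period prices as weights.
ΣP(Period 1)·Q(Period 1) = 7.86×88 + 534.82×8 + 736.85×8 = 691.68 + 4278.56 + 5894.8 = 10865.04
ΣP(Period 1)·Q(Period 0) = 7.86×116 + 534.82×9 + 736.85×9 = 911.76 + 4813.38 + 6631.65 = 12356.79
Index = 10865.04 / 12356.79 × 100 = 87.9277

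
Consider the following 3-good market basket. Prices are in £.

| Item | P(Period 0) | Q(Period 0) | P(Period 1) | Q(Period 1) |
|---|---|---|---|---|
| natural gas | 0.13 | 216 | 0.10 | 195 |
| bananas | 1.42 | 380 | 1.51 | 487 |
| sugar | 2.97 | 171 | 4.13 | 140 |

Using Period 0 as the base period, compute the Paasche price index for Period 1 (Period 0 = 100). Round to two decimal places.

Paasche price index uses current-period quantities as weights.
ΣP(Period 1)·Q(Period 1) = 0.10×195 + 1.51×487 + 4.13×140 = 19.5 + 735.37 + 578.2 = 1333.07
ΣP(Period 0)·Q(Period 1) = 0.13×195 + 1.42×487 + 2.97×140 = 25.35 + 691.54 + 415.8 = 1132.69
Index = 1333.07 / 1132.69 × 100 = 117.6906

117.69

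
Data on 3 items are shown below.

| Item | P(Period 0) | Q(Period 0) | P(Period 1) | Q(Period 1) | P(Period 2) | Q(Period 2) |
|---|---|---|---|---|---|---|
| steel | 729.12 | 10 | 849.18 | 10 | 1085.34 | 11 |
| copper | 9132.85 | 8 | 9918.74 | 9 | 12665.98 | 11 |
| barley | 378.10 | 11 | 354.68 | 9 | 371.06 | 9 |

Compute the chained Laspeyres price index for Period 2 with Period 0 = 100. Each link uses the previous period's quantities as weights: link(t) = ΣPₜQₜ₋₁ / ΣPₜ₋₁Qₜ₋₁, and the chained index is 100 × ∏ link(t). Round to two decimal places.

137.84

Link Period 0→Period 1:
ΣP(Period 1)Q(Period 0) = 849.18×10 + 9918.74×8 + 354.68×11 = 8491.8 + 79349.92 + 3901.48 = 91743.2
ΣP(Period 0)Q(Period 0) = 729.12×10 + 9132.85×8 + 378.10×11 = 7291.2 + 73062.8 + 4159.1 = 84513.1
link = 91743.2/84513.1 = 1.085550
Link Period 1→Period 2:
ΣP(Period 2)Q(Period 1) = 1085.34×10 + 12665.98×9 + 371.06×9 = 10853.4 + 113993.82 + 3339.54 = 128186.76
ΣP(Period 1)Q(Period 1) = 849.18×10 + 9918.74×9 + 354.68×9 = 8491.8 + 89268.66 + 3192.12 = 100952.58
link = 128186.76/100952.58 = 1.269772
Chained index = 100 × 1.085550 × 1.269772 = 137.8401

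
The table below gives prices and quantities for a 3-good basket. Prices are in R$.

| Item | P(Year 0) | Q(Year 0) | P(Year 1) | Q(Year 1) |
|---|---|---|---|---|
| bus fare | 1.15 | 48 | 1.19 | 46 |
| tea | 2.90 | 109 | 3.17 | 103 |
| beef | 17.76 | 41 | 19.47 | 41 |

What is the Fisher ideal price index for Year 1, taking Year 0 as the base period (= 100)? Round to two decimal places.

Laspeyres component (base-period weights):
ΣP(Year 1)Q(Year 0) = 1.19×48 + 3.17×109 + 19.47×41 = 57.12 + 345.53 + 798.27 = 1200.92
ΣP(Year 0)Q(Year 0) = 1.15×48 + 2.90×109 + 17.76×41 = 55.2 + 316.1 + 728.16 = 1099.46
L = 1200.92 / 1099.46 × 100 = 109.2282
Paasche component (current-period weights):
ΣP(Year 1)Q(Year 1) = 1.19×46 + 3.17×103 + 19.47×41 = 54.74 + 326.51 + 798.27 = 1179.52
ΣP(Year 0)Q(Year 1) = 1.15×46 + 2.90×103 + 17.76×41 = 52.9 + 298.7 + 728.16 = 1079.76
P = 1179.52 / 1079.76 × 100 = 109.2391
Fisher = √(L × P) = √(109.2282 × 109.2391) = 109.2336

109.23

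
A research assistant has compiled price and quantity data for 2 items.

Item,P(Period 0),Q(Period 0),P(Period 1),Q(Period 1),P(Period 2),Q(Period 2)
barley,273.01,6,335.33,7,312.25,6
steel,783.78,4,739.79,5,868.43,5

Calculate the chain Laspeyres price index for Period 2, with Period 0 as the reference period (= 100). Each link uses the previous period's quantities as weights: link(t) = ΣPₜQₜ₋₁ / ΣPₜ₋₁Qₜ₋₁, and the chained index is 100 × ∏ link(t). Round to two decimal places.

Link Period 0→Period 1:
ΣP(Period 1)Q(Period 0) = 335.33×6 + 739.79×4 = 2011.98 + 2959.16 = 4971.14
ΣP(Period 0)Q(Period 0) = 273.01×6 + 783.78×4 = 1638.06 + 3135.12 = 4773.18
link = 4971.14/4773.18 = 1.041473
Link Period 1→Period 2:
ΣP(Period 2)Q(Period 1) = 312.25×7 + 868.43×5 = 2185.75 + 4342.15 = 6527.9
ΣP(Period 1)Q(Period 1) = 335.33×7 + 739.79×5 = 2347.31 + 3698.95 = 6046.26
link = 6527.9/6046.26 = 1.079659
Chained index = 100 × 1.041473 × 1.079659 = 112.4436

112.44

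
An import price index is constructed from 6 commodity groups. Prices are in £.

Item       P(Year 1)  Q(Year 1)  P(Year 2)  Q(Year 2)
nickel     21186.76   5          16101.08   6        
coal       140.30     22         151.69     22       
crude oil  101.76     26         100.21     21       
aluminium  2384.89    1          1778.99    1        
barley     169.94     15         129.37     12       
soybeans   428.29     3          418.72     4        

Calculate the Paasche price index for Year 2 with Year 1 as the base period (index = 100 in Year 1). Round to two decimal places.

77.31

Paasche price index uses current-period quantities as weights.
ΣP(Year 2)·Q(Year 2) = 16101.08×6 + 151.69×22 + 100.21×21 + 1778.99×1 + 129.37×12 + 418.72×4 = 96606.48 + 3337.18 + 2104.41 + 1778.99 + 1552.44 + 1674.88 = 107054.38
ΣP(Year 1)·Q(Year 2) = 21186.76×6 + 140.30×22 + 101.76×21 + 2384.89×1 + 169.94×12 + 428.29×4 = 127120.56 + 3086.6 + 2136.96 + 2384.89 + 2039.28 + 1713.16 = 138481.45
Index = 107054.38 / 138481.45 × 100 = 77.3059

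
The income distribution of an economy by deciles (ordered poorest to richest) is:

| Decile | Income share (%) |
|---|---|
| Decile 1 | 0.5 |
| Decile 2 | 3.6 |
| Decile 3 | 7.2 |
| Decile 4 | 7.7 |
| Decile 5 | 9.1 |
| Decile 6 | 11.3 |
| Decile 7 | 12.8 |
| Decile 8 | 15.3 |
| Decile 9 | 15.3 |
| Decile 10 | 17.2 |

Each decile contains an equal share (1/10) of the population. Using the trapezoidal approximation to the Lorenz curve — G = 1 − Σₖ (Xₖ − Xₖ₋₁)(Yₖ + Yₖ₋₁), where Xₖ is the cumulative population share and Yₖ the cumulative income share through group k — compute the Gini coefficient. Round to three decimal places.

0.290

Cumulative income shares Yₖ: 0.0050, 0.0410, 0.1130, 0.1900, 0.2810, 0.3940, 0.5220, 0.6750, 0.8280, 1.0000
Σ (Xₖ−Xₖ₋₁)(Yₖ+Yₖ₋₁) = (1/10)(0.0050+0.0000) + (1/10)(0.0410+0.0050) + (1/10)(0.1130+0.0410) + (1/10)(0.1900+0.1130) + (1/10)(0.2810+0.1900) + (1/10)(0.3940+0.2810) + (1/10)(0.5220+0.3940) + (1/10)(0.6750+0.5220) + (1/10)(0.8280+0.6750) + (1/10)(1.0000+0.8280)
  = 0.0005 + 0.0046 + 0.0154 + 0.0303 + 0.0471 + 0.0675 + 0.0916 + 0.1197 + 0.1503 + 0.1828 = 0.7098
G = 1 − 0.7098 = 0.2902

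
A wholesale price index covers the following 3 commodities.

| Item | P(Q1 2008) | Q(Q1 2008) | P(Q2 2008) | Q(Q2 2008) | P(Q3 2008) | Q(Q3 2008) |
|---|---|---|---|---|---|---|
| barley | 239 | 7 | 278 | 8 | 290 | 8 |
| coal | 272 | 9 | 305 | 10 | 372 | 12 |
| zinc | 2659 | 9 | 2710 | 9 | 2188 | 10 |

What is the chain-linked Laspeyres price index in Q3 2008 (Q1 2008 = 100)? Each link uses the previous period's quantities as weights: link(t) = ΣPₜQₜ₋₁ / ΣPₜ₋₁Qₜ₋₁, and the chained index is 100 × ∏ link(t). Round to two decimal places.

89.93

Link Q1 2008→Q2 2008:
ΣP(Q2 2008)Q(Q1 2008) = 278×7 + 305×9 + 2710×9 = 1946 + 2745 + 24390 = 29081
ΣP(Q1 2008)Q(Q1 2008) = 239×7 + 272×9 + 2659×9 = 1673 + 2448 + 23931 = 28052
link = 29081/28052 = 1.036682
Link Q2 2008→Q3 2008:
ΣP(Q3 2008)Q(Q2 2008) = 290×8 + 372×10 + 2188×9 = 2320 + 3720 + 19692 = 25732
ΣP(Q2 2008)Q(Q2 2008) = 278×8 + 305×10 + 2710×9 = 2224 + 3050 + 24390 = 29664
link = 25732/29664 = 0.867449
Chained index = 100 × 1.036682 × 0.867449 = 89.9268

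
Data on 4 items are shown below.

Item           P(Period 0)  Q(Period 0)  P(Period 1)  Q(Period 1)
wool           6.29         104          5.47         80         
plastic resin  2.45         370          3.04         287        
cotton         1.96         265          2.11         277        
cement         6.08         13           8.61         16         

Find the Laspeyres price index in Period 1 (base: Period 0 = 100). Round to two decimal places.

109.53

Laspeyres price index uses base-period quantities as weights.
ΣP(Period 1)·Q(Period 0) = 5.47×104 + 3.04×370 + 2.11×265 + 8.61×13 = 568.88 + 1124.8 + 559.15 + 111.93 = 2364.76
ΣP(Period 0)·Q(Period 0) = 6.29×104 + 2.45×370 + 1.96×265 + 6.08×13 = 654.16 + 906.5 + 519.4 + 79.04 = 2159.1
Index = 2364.76 / 2159.1 × 100 = 109.5253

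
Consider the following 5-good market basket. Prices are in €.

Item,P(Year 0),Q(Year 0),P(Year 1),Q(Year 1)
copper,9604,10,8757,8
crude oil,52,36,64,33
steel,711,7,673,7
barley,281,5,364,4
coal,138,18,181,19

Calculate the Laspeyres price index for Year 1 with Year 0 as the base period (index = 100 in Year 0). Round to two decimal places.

93.34

Laspeyres price index uses base-period quantities as weights.
ΣP(Year 1)·Q(Year 0) = 8757×10 + 64×36 + 673×7 + 364×5 + 181×18 = 87570 + 2304 + 4711 + 1820 + 3258 = 99663
ΣP(Year 0)·Q(Year 0) = 9604×10 + 52×36 + 711×7 + 281×5 + 138×18 = 96040 + 1872 + 4977 + 1405 + 2484 = 106778
Index = 99663 / 106778 × 100 = 93.3366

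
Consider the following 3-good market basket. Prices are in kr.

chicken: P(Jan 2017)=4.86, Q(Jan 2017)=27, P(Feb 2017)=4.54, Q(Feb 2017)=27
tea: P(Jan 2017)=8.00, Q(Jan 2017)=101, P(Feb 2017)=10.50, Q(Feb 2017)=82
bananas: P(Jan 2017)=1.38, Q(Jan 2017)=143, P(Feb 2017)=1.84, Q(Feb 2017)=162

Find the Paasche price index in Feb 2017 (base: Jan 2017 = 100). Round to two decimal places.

Paasche price index uses current-period quantities as weights.
ΣP(Feb 2017)·Q(Feb 2017) = 4.54×27 + 10.50×82 + 1.84×162 = 122.58 + 861 + 298.08 = 1281.66
ΣP(Jan 2017)·Q(Feb 2017) = 4.86×27 + 8.00×82 + 1.38×162 = 131.22 + 656 + 223.56 = 1010.78
Index = 1281.66 / 1010.78 × 100 = 126.7991

126.80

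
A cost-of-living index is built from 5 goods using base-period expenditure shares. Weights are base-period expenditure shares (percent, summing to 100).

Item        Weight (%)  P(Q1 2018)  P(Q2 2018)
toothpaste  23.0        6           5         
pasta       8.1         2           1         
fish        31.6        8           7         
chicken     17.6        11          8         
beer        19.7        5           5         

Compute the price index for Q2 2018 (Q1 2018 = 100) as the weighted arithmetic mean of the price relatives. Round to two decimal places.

83.37

toothpaste: 23.0 × (5/6) = 23.0 × 0.833333 = 19.1667
pasta: 8.1 × (1/2) = 8.1 × 0.500000 = 4.0500
fish: 31.6 × (7/8) = 31.6 × 0.875000 = 27.6500
chicken: 17.6 × (8/11) = 17.6 × 0.727273 = 12.8000
beer: 19.7 × (5/5) = 19.7 × 1.000000 = 19.7000
Index = Σ wᵢ·(p₁ᵢ/p₀ᵢ) = 19.1667 + 4.0500 + 27.6500 + 12.8000 + 19.7000 = 83.3667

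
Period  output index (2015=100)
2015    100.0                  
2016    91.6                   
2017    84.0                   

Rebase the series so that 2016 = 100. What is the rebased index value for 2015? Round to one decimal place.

Rebased(2015) = 100.0 / 91.6 × 100 = 109.1703

109.2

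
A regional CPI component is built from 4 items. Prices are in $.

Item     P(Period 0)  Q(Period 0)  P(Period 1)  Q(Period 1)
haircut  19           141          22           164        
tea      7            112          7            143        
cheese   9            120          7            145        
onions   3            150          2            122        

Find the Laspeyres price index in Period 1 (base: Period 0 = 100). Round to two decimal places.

Laspeyres price index uses base-period quantities as weights.
ΣP(Period 1)·Q(Period 0) = 22×141 + 7×112 + 7×120 + 2×150 = 3102 + 784 + 840 + 300 = 5026
ΣP(Period 0)·Q(Period 0) = 19×141 + 7×112 + 9×120 + 3×150 = 2679 + 784 + 1080 + 450 = 4993
Index = 5026 / 4993 × 100 = 100.6609

100.66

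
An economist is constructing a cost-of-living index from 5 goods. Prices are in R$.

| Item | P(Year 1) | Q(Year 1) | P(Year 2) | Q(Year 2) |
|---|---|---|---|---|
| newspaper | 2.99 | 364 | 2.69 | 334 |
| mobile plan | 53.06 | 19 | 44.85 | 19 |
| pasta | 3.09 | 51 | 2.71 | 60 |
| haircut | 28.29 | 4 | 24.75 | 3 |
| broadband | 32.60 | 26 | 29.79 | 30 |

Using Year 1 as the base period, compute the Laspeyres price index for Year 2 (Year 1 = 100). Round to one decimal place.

88.4

Laspeyres price index uses base-period quantities as weights.
ΣP(Year 2)·Q(Year 1) = 2.69×364 + 44.85×19 + 2.71×51 + 24.75×4 + 29.79×26 = 979.16 + 852.15 + 138.21 + 99 + 774.54 = 2843.06
ΣP(Year 1)·Q(Year 1) = 2.99×364 + 53.06×19 + 3.09×51 + 28.29×4 + 32.60×26 = 1088.36 + 1008.14 + 157.59 + 113.16 + 847.6 = 3214.85
Index = 2843.06 / 3214.85 × 100 = 88.4352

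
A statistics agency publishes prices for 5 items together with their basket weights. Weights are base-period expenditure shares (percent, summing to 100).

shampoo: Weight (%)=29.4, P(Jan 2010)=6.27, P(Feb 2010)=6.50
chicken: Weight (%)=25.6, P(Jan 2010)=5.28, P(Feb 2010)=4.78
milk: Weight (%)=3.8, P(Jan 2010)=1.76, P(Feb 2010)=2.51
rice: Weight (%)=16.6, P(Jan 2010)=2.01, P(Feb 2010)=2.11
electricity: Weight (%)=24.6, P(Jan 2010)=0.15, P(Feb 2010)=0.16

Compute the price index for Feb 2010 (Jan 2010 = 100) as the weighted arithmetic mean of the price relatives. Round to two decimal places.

shampoo: 29.4 × (6.50/6.27) = 29.4 × 1.036683 = 30.4785
chicken: 25.6 × (4.78/5.28) = 25.6 × 0.905303 = 23.1758
milk: 3.8 × (2.51/1.76) = 3.8 × 1.426136 = 5.4193
rice: 16.6 × (2.11/2.01) = 16.6 × 1.049751 = 17.4259
electricity: 24.6 × (0.16/0.15) = 24.6 × 1.066667 = 26.2400
Index = Σ wᵢ·(p₁ᵢ/p₀ᵢ) = 30.4785 + 23.1758 + 5.4193 + 17.4259 + 26.2400 = 102.7394

102.74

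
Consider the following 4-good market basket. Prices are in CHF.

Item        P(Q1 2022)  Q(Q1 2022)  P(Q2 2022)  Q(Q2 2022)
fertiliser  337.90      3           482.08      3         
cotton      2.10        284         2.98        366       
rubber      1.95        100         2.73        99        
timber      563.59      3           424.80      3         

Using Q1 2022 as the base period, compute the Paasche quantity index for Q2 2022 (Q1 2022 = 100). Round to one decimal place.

Paasche quantity index uses current-period prices as weights.
ΣP(Q2 2022)·Q(Q2 2022) = 482.08×3 + 2.98×366 + 2.73×99 + 424.80×3 = 1446.24 + 1090.68 + 270.27 + 1274.4 = 4081.59
ΣP(Q2 2022)·Q(Q1 2022) = 482.08×3 + 2.98×284 + 2.73×100 + 424.80×3 = 1446.24 + 846.32 + 273 + 1274.4 = 3839.96
Index = 4081.59 / 3839.96 × 100 = 106.2925

106.3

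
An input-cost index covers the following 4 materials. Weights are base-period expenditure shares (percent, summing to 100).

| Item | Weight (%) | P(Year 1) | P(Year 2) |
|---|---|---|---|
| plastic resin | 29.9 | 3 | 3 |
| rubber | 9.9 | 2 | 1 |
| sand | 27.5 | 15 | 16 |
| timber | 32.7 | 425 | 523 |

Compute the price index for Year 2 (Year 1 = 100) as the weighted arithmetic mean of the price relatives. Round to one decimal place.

104.4

plastic resin: 29.9 × (3/3) = 29.9 × 1.000000 = 29.9000
rubber: 9.9 × (1/2) = 9.9 × 0.500000 = 4.9500
sand: 27.5 × (16/15) = 27.5 × 1.066667 = 29.3333
timber: 32.7 × (523/425) = 32.7 × 1.230588 = 40.2402
Index = Σ wᵢ·(p₁ᵢ/p₀ᵢ) = 29.9000 + 4.9500 + 29.3333 + 40.2402 = 104.4236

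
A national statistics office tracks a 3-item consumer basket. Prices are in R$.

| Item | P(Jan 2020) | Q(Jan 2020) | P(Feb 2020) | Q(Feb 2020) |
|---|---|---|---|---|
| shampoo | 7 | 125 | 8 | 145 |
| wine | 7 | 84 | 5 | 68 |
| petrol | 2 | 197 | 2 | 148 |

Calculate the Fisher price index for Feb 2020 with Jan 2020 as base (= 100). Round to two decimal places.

99.08

Laspeyres component (base-period weights):
ΣP(Feb 2020)Q(Jan 2020) = 8×125 + 5×84 + 2×197 = 1000 + 420 + 394 = 1814
ΣP(Jan 2020)Q(Jan 2020) = 7×125 + 7×84 + 2×197 = 875 + 588 + 394 = 1857
L = 1814 / 1857 × 100 = 97.6844
Paasche component (current-period weights):
ΣP(Feb 2020)Q(Feb 2020) = 8×145 + 5×68 + 2×148 = 1160 + 340 + 296 = 1796
ΣP(Jan 2020)Q(Feb 2020) = 7×145 + 7×68 + 2×148 = 1015 + 476 + 296 = 1787
P = 1796 / 1787 × 100 = 100.5036
Fisher = √(L × P) = √(97.6844 × 100.5036) = 99.0840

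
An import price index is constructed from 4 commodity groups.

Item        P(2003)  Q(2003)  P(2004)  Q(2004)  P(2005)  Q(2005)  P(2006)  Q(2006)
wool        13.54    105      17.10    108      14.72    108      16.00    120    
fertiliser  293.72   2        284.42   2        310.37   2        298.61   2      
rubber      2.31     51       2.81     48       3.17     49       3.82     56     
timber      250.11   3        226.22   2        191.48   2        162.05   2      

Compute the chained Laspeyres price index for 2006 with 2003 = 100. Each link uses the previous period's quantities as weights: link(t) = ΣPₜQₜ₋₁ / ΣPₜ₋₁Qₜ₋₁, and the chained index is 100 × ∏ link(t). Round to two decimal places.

104.48

Link 2003→2004:
ΣP(2004)Q(2003) = 17.10×105 + 284.42×2 + 2.81×51 + 226.22×3 = 1795.5 + 568.84 + 143.31 + 678.66 = 3186.31
ΣP(2003)Q(2003) = 13.54×105 + 293.72×2 + 2.31×51 + 250.11×3 = 1421.7 + 587.44 + 117.81 + 750.33 = 2877.28
link = 3186.31/2877.28 = 1.107404
Link 2004→2005:
ΣP(2005)Q(2004) = 14.72×108 + 310.37×2 + 3.17×48 + 191.48×2 = 1589.76 + 620.74 + 152.16 + 382.96 = 2745.62
ΣP(2004)Q(2004) = 17.10×108 + 284.42×2 + 2.81×48 + 226.22×2 = 1846.8 + 568.84 + 134.88 + 452.44 = 3002.96
link = 2745.62/3002.96 = 0.914305
Link 2005→2006:
ΣP(2006)Q(2005) = 16.00×108 + 298.61×2 + 3.82×49 + 162.05×2 = 1728 + 597.22 + 187.18 + 324.1 = 2836.5
ΣP(2005)Q(2005) = 14.72×108 + 310.37×2 + 3.17×49 + 191.48×2 = 1589.76 + 620.74 + 155.33 + 382.96 = 2748.79
link = 2836.5/2748.79 = 1.031909
Chained index = 100 × 1.107404 × 0.914305 × 1.031909 = 104.4812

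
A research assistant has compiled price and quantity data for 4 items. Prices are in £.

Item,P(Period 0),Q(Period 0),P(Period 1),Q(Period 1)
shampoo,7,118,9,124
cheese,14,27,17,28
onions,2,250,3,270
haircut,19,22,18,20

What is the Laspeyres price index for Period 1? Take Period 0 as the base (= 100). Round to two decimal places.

Laspeyres price index uses base-period quantities as weights.
ΣP(Period 1)·Q(Period 0) = 9×118 + 17×27 + 3×250 + 18×22 = 1062 + 459 + 750 + 396 = 2667
ΣP(Period 0)·Q(Period 0) = 7×118 + 14×27 + 2×250 + 19×22 = 826 + 378 + 500 + 418 = 2122
Index = 2667 / 2122 × 100 = 125.6833

125.68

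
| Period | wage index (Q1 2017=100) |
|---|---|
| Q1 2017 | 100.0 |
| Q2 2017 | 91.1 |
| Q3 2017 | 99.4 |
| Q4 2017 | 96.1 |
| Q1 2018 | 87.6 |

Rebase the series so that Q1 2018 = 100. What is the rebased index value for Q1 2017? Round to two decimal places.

Rebased(Q1 2017) = 100.0 / 87.6 × 100 = 114.1553

114.16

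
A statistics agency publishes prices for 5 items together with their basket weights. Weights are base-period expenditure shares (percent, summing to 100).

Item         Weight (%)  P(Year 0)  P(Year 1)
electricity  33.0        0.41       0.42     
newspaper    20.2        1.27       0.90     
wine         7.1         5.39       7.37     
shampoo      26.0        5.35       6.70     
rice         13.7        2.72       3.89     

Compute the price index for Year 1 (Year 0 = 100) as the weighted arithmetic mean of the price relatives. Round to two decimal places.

109.98

electricity: 33.0 × (0.42/0.41) = 33.0 × 1.024390 = 33.8049
newspaper: 20.2 × (0.90/1.27) = 20.2 × 0.708661 = 14.3150
wine: 7.1 × (7.37/5.39) = 7.1 × 1.367347 = 9.7082
shampoo: 26.0 × (6.70/5.35) = 26.0 × 1.252336 = 32.5607
rice: 13.7 × (3.89/2.72) = 13.7 × 1.430147 = 19.5930
Index = Σ wᵢ·(p₁ᵢ/p₀ᵢ) = 33.8049 + 14.3150 + 9.7082 + 32.5607 + 19.5930 = 109.9818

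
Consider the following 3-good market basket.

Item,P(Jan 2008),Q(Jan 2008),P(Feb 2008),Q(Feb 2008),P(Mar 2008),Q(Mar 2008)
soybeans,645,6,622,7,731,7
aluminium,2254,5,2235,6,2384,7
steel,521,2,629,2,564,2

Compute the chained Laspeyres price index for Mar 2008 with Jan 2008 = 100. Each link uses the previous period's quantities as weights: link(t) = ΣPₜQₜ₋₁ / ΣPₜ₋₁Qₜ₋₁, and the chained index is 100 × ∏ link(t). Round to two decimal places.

Link Jan 2008→Feb 2008:
ΣP(Feb 2008)Q(Jan 2008) = 622×6 + 2235×5 + 629×2 = 3732 + 11175 + 1258 = 16165
ΣP(Jan 2008)Q(Jan 2008) = 645×6 + 2254×5 + 521×2 = 3870 + 11270 + 1042 = 16182
link = 16165/16182 = 0.998949
Link Feb 2008→Mar 2008:
ΣP(Mar 2008)Q(Feb 2008) = 731×7 + 2384×6 + 564×2 = 5117 + 14304 + 1128 = 20549
ΣP(Feb 2008)Q(Feb 2008) = 622×7 + 2235×6 + 629×2 = 4354 + 13410 + 1258 = 19022
link = 20549/19022 = 1.080275
Chained index = 100 × 0.998949 × 1.080275 = 107.9141

107.91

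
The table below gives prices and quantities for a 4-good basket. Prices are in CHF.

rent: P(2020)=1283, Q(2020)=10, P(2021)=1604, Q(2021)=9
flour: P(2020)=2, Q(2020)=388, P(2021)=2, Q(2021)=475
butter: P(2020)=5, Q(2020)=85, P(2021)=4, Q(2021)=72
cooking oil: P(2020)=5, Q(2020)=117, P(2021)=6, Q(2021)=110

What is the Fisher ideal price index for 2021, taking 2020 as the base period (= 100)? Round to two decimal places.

122.01

Laspeyres component (base-period weights):
ΣP(2021)Q(2020) = 1604×10 + 2×388 + 4×85 + 6×117 = 16040 + 776 + 340 + 702 = 17858
ΣP(2020)Q(2020) = 1283×10 + 2×388 + 5×85 + 5×117 = 12830 + 776 + 425 + 585 = 14616
L = 17858 / 14616 × 100 = 122.1812
Paasche component (current-period weights):
ΣP(2021)Q(2021) = 1604×9 + 2×475 + 4×72 + 6×110 = 14436 + 950 + 288 + 660 = 16334
ΣP(2020)Q(2021) = 1283×9 + 2×475 + 5×72 + 5×110 = 11547 + 950 + 360 + 550 = 13407
P = 16334 / 13407 × 100 = 121.8319
Fisher = √(L × P) = √(122.1812 × 121.8319) = 122.0064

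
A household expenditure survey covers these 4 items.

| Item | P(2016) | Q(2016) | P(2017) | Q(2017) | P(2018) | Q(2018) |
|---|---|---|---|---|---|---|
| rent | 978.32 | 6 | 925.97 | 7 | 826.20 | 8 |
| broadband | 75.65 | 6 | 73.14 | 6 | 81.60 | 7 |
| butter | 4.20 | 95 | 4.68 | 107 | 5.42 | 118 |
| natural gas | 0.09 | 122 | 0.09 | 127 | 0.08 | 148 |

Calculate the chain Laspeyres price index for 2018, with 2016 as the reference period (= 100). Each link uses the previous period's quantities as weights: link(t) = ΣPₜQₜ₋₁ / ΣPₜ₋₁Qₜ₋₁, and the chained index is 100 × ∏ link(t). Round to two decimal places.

Link 2016→2017:
ΣP(2017)Q(2016) = 925.97×6 + 73.14×6 + 4.68×95 + 0.09×122 = 5555.82 + 438.84 + 444.6 + 10.98 = 6450.24
ΣP(2016)Q(2016) = 978.32×6 + 75.65×6 + 4.20×95 + 0.09×122 = 5869.92 + 453.9 + 399 + 10.98 = 6733.8
link = 6450.24/6733.8 = 0.957890
Link 2017→2018:
ΣP(2018)Q(2017) = 826.20×7 + 81.60×6 + 5.42×107 + 0.08×127 = 5783.4 + 489.6 + 579.94 + 10.16 = 6863.1
ΣP(2017)Q(2017) = 925.97×7 + 73.14×6 + 4.68×107 + 0.09×127 = 6481.79 + 438.84 + 500.76 + 11.43 = 7432.82
link = 6863.1/7432.82 = 0.923351
Chained index = 100 × 0.957890 × 0.923351 = 88.4469

88.45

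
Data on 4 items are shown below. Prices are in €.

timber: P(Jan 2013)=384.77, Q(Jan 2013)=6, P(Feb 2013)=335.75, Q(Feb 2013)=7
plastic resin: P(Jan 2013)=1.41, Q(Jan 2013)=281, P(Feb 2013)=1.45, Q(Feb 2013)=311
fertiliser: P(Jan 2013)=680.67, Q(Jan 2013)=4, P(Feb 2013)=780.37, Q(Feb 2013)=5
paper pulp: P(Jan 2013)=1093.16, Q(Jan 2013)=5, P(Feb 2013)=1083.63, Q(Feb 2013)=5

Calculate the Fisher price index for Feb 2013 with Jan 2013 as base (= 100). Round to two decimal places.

Laspeyres component (base-period weights):
ΣP(Feb 2013)Q(Jan 2013) = 335.75×6 + 1.45×281 + 780.37×4 + 1083.63×5 = 2014.5 + 407.45 + 3121.48 + 5418.15 = 10961.58
ΣP(Jan 2013)Q(Jan 2013) = 384.77×6 + 1.41×281 + 680.67×4 + 1093.16×5 = 2308.62 + 396.21 + 2722.68 + 5465.8 = 10893.31
L = 10961.58 / 10893.31 × 100 = 100.6267
Paasche component (current-period weights):
ΣP(Feb 2013)Q(Feb 2013) = 335.75×7 + 1.45×311 + 780.37×5 + 1083.63×5 = 2350.25 + 450.95 + 3901.85 + 5418.15 = 12121.2
ΣP(Jan 2013)Q(Feb 2013) = 384.77×7 + 1.41×311 + 680.67×5 + 1093.16×5 = 2693.39 + 438.51 + 3403.35 + 5465.8 = 12001.05
P = 12121.2 / 12001.05 × 100 = 101.0012
Fisher = √(L × P) = √(100.6267 × 101.0012) = 100.8138

100.81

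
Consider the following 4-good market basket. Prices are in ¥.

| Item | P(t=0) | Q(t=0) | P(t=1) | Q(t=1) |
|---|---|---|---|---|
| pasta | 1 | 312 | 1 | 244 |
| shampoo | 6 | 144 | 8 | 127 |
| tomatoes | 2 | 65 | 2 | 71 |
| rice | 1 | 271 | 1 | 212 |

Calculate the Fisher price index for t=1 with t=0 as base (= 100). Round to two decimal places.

Laspeyres component (base-period weights):
ΣP(t=1)Q(t=0) = 1×312 + 8×144 + 2×65 + 1×271 = 312 + 1152 + 130 + 271 = 1865
ΣP(t=0)Q(t=0) = 1×312 + 6×144 + 2×65 + 1×271 = 312 + 864 + 130 + 271 = 1577
L = 1865 / 1577 × 100 = 118.2625
Paasche component (current-period weights):
ΣP(t=1)Q(t=1) = 1×244 + 8×127 + 2×71 + 1×212 = 244 + 1016 + 142 + 212 = 1614
ΣP(t=0)Q(t=1) = 1×244 + 6×127 + 2×71 + 1×212 = 244 + 762 + 142 + 212 = 1360
P = 1614 / 1360 × 100 = 118.6765
Fisher = √(L × P) = √(118.2625 × 118.6765) = 118.4693

118.47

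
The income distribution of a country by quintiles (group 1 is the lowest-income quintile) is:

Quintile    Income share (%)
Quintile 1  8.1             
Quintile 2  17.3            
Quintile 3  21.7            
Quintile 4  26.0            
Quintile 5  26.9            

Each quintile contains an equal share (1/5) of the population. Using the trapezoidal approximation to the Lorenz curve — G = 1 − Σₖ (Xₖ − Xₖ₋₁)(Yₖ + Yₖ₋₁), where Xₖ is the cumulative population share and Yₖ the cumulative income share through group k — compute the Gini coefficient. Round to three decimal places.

0.185

Cumulative income shares Yₖ: 0.0810, 0.2540, 0.4710, 0.7310, 1.0000
Σ (Xₖ−Xₖ₋₁)(Yₖ+Yₖ₋₁) = (1/5)(0.0810+0.0000) + (1/5)(0.2540+0.0810) + (1/5)(0.4710+0.2540) + (1/5)(0.7310+0.4710) + (1/5)(1.0000+0.7310)
  = 0.0162 + 0.0670 + 0.1450 + 0.2404 + 0.3462 = 0.8148
G = 1 − 0.8148 = 0.1852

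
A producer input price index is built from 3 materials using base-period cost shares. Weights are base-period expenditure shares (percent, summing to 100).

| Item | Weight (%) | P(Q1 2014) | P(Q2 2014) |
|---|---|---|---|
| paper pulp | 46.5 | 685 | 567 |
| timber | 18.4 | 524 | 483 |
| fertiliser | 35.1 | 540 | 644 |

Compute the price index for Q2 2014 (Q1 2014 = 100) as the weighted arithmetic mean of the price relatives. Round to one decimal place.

97.3

paper pulp: 46.5 × (567/685) = 46.5 × 0.827737 = 38.4898
timber: 18.4 × (483/524) = 18.4 × 0.921756 = 16.9603
fertiliser: 35.1 × (644/540) = 35.1 × 1.192593 = 41.8600
Index = Σ wᵢ·(p₁ᵢ/p₀ᵢ) = 38.4898 + 16.9603 + 41.8600 = 97.3101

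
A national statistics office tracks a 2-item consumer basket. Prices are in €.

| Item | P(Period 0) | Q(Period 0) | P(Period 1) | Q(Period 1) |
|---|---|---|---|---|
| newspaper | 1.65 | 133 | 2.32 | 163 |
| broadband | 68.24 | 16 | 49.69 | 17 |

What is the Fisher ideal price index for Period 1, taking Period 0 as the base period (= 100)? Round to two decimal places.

84.87

Laspeyres component (base-period weights):
ΣP(Period 1)Q(Period 0) = 2.32×133 + 49.69×16 = 308.56 + 795.04 = 1103.6
ΣP(Period 0)Q(Period 0) = 1.65×133 + 68.24×16 = 219.45 + 1091.84 = 1311.29
L = 1103.6 / 1311.29 × 100 = 84.1614
Paasche component (current-period weights):
ΣP(Period 1)Q(Period 1) = 2.32×163 + 49.69×17 = 378.16 + 844.73 = 1222.89
ΣP(Period 0)Q(Period 1) = 1.65×163 + 68.24×17 = 268.95 + 1160.08 = 1429.03
P = 1222.89 / 1429.03 × 100 = 85.5748
Fisher = √(L × P) = √(84.1614 × 85.5748) = 84.8652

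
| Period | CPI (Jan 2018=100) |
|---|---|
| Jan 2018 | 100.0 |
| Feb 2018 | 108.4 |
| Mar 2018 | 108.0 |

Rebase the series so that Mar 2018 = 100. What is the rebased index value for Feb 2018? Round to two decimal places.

100.37

Rebased(Feb 2018) = 108.4 / 108.0 × 100 = 100.3704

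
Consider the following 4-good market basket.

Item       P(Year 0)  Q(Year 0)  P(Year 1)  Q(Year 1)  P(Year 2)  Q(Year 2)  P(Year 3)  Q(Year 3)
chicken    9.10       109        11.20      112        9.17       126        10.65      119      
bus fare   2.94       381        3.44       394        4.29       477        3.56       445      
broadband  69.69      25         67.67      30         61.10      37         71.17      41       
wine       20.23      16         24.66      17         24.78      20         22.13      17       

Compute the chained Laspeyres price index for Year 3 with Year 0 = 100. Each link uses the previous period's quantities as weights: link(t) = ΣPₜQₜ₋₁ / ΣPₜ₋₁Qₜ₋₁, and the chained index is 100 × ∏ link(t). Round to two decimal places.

111.49

Link Year 0→Year 1:
ΣP(Year 1)Q(Year 0) = 11.20×109 + 3.44×381 + 67.67×25 + 24.66×16 = 1220.8 + 1310.64 + 1691.75 + 394.56 = 4617.75
ΣP(Year 0)Q(Year 0) = 9.10×109 + 2.94×381 + 69.69×25 + 20.23×16 = 991.9 + 1120.14 + 1742.25 + 323.68 = 4177.97
link = 4617.75/4177.97 = 1.105262
Link Year 1→Year 2:
ΣP(Year 2)Q(Year 1) = 9.17×112 + 4.29×394 + 61.10×30 + 24.78×17 = 1027.04 + 1690.26 + 1833 + 421.26 = 4971.56
ΣP(Year 1)Q(Year 1) = 11.20×112 + 3.44×394 + 67.67×30 + 24.66×17 = 1254.4 + 1355.36 + 2030.1 + 419.22 = 5059.08
link = 4971.56/5059.08 = 0.982700
Link Year 2→Year 3:
ΣP(Year 3)Q(Year 2) = 10.65×126 + 3.56×477 + 71.17×37 + 22.13×20 = 1341.9 + 1698.12 + 2633.29 + 442.6 = 6115.91
ΣP(Year 2)Q(Year 2) = 9.17×126 + 4.29×477 + 61.10×37 + 24.78×20 = 1155.42 + 2046.33 + 2260.7 + 495.6 = 5958.05
link = 6115.91/5958.05 = 1.026495
Chained index = 100 × 1.105262 × 0.982700 × 1.026495 = 111.4919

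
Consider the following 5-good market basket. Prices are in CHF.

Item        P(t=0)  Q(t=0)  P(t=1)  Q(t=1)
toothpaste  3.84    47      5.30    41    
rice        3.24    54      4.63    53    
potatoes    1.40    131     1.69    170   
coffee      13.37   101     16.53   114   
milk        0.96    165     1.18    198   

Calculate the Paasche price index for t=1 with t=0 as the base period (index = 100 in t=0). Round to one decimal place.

125.7

Paasche price index uses current-period quantities as weights.
ΣP(t=1)·Q(t=1) = 5.30×41 + 4.63×53 + 1.69×170 + 16.53×114 + 1.18×198 = 217.3 + 245.39 + 287.3 + 1884.42 + 233.64 = 2868.05
ΣP(t=0)·Q(t=1) = 3.84×41 + 3.24×53 + 1.40×170 + 13.37×114 + 0.96×198 = 157.44 + 171.72 + 238 + 1524.18 + 190.08 = 2281.42
Index = 2868.05 / 2281.42 × 100 = 125.7134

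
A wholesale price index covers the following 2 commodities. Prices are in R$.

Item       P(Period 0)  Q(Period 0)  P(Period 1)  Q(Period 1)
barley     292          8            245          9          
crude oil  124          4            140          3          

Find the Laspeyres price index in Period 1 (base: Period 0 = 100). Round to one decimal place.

89.0

Laspeyres price index uses base-period quantities as weights.
ΣP(Period 1)·Q(Period 0) = 245×8 + 140×4 = 1960 + 560 = 2520
ΣP(Period 0)·Q(Period 0) = 292×8 + 124×4 = 2336 + 496 = 2832
Index = 2520 / 2832 × 100 = 88.9831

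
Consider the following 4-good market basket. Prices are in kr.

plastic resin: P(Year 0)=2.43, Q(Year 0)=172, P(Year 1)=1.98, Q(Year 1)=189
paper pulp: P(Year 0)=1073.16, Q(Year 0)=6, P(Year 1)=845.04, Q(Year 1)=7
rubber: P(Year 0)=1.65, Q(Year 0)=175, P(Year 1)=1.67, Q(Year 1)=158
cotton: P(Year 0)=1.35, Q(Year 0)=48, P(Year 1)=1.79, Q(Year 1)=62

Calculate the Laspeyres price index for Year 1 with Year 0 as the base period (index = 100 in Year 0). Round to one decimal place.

80.3

Laspeyres price index uses base-period quantities as weights.
ΣP(Year 1)·Q(Year 0) = 1.98×172 + 845.04×6 + 1.67×175 + 1.79×48 = 340.56 + 5070.24 + 292.25 + 85.92 = 5788.97
ΣP(Year 0)·Q(Year 0) = 2.43×172 + 1073.16×6 + 1.65×175 + 1.35×48 = 417.96 + 6438.96 + 288.75 + 64.8 = 7210.47
Index = 5788.97 / 7210.47 × 100 = 80.2856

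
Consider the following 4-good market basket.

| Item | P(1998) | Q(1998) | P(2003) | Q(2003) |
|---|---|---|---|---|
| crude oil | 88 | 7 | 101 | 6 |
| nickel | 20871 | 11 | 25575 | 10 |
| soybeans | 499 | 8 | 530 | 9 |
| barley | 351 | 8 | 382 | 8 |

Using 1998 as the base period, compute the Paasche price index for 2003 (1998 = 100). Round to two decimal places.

122.00

Paasche price index uses current-period quantities as weights.
ΣP(2003)·Q(2003) = 101×6 + 25575×10 + 530×9 + 382×8 = 606 + 255750 + 4770 + 3056 = 264182
ΣP(1998)·Q(2003) = 88×6 + 20871×10 + 499×9 + 351×8 = 528 + 208710 + 4491 + 2808 = 216537
Index = 264182 / 216537 × 100 = 122.0032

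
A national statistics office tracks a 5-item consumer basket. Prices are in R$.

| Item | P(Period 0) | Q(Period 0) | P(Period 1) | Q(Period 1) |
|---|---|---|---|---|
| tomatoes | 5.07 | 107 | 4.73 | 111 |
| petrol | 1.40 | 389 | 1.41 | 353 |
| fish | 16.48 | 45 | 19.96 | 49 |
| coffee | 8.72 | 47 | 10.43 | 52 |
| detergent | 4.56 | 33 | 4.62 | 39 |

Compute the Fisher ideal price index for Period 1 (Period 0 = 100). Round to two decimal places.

108.88

Laspeyres component (base-period weights):
ΣP(Period 1)Q(Period 0) = 4.73×107 + 1.41×389 + 19.96×45 + 10.43×47 + 4.62×33 = 506.11 + 548.49 + 898.2 + 490.21 + 152.46 = 2595.47
ΣP(Period 0)Q(Period 0) = 5.07×107 + 1.40×389 + 16.48×45 + 8.72×47 + 4.56×33 = 542.49 + 544.6 + 741.6 + 409.84 + 150.48 = 2389.01
L = 2595.47 / 2389.01 × 100 = 108.6421
Paasche component (current-period weights):
ΣP(Period 1)Q(Period 1) = 4.73×111 + 1.41×353 + 19.96×49 + 10.43×52 + 4.62×39 = 525.03 + 497.73 + 978.04 + 542.36 + 180.18 = 2723.34
ΣP(Period 0)Q(Period 1) = 5.07×111 + 1.40×353 + 16.48×49 + 8.72×52 + 4.56×39 = 562.77 + 494.2 + 807.52 + 453.44 + 177.84 = 2495.77
P = 2723.34 / 2495.77 × 100 = 109.1182
Fisher = √(L × P) = √(108.6421 × 109.1182) = 108.8799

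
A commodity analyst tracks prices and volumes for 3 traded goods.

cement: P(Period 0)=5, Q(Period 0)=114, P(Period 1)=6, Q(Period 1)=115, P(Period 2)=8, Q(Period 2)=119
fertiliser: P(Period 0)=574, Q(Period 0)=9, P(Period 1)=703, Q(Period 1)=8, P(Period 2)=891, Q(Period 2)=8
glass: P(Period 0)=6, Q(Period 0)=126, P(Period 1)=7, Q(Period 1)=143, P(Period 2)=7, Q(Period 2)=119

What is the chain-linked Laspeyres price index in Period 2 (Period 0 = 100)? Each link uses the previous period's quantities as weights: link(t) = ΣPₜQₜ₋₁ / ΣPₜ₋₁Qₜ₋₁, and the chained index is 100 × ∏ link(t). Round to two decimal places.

Link Period 0→Period 1:
ΣP(Period 1)Q(Period 0) = 6×114 + 703×9 + 7×126 = 684 + 6327 + 882 = 7893
ΣP(Period 0)Q(Period 0) = 5×114 + 574×9 + 6×126 = 570 + 5166 + 756 = 6492
link = 7893/6492 = 1.215804
Link Period 1→Period 2:
ΣP(Period 2)Q(Period 1) = 8×115 + 891×8 + 7×143 = 920 + 7128 + 1001 = 9049
ΣP(Period 1)Q(Period 1) = 6×115 + 703×8 + 7×143 = 690 + 5624 + 1001 = 7315
link = 9049/7315 = 1.237047
Chained index = 100 × 1.215804 × 1.237047 = 150.4007

150.40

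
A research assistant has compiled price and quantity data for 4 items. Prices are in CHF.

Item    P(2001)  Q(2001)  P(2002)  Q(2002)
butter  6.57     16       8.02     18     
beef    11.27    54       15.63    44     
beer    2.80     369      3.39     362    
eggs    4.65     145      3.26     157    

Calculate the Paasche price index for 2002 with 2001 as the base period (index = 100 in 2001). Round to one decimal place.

109.0

Paasche price index uses current-period quantities as weights.
ΣP(2002)·Q(2002) = 8.02×18 + 15.63×44 + 3.39×362 + 3.26×157 = 144.36 + 687.72 + 1227.18 + 511.82 = 2571.08
ΣP(2001)·Q(2002) = 6.57×18 + 11.27×44 + 2.80×362 + 4.65×157 = 118.26 + 495.88 + 1013.6 + 730.05 = 2357.79
Index = 2571.08 / 2357.79 × 100 = 109.0462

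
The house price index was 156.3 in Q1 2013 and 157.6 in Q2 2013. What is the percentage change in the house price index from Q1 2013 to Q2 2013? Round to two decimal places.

0.83%

Change = (157.6 − 156.3) / 156.3 × 100
       = 1.3 / 156.3 × 100 = 0.8317%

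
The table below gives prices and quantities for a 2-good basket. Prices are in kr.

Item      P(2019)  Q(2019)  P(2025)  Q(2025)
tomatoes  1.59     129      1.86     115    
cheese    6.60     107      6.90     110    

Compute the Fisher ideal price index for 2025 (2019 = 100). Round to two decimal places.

107.20

Laspeyres component (base-period weights):
ΣP(2025)Q(2019) = 1.86×129 + 6.90×107 = 239.94 + 738.3 = 978.24
ΣP(2019)Q(2019) = 1.59×129 + 6.60×107 = 205.11 + 706.2 = 911.31
L = 978.24 / 911.31 × 100 = 107.3444
Paasche component (current-period weights):
ΣP(2025)Q(2025) = 1.86×115 + 6.90×110 = 213.9 + 759 = 972.9
ΣP(2019)Q(2025) = 1.59×115 + 6.60×110 = 182.85 + 726 = 908.85
P = 972.9 / 908.85 × 100 = 107.0474
Fisher = √(L × P) = √(107.3444 × 107.0474) = 107.1958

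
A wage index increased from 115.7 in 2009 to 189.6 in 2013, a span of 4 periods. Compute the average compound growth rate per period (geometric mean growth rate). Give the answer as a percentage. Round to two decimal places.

Growth factor = (189.6/115.7)^(1/4) = (1.638721)^(1/4) = 1.131426
Growth rate = 1.131426 − 1 = 0.131426 = 13.1426%

13.14%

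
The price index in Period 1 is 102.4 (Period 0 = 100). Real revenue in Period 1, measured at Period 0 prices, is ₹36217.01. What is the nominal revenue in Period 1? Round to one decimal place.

Nominal = Real × (Index/100) = 36217.01 × (102.4/100)
        = 36217.01 × 1.024 = 37086.2182

37086.2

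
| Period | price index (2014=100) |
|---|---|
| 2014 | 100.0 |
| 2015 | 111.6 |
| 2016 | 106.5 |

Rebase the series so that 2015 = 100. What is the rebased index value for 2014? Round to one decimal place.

Rebased(2014) = 100.0 / 111.6 × 100 = 89.6057

89.6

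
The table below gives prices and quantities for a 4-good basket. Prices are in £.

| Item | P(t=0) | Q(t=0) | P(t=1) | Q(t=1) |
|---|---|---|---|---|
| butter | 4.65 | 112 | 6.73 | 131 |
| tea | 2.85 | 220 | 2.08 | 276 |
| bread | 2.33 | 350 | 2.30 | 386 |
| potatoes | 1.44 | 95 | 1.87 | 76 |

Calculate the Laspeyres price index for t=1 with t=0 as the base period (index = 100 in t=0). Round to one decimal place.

Laspeyres price index uses base-period quantities as weights.
ΣP(t=1)·Q(t=0) = 6.73×112 + 2.08×220 + 2.30×350 + 1.87×95 = 753.76 + 457.6 + 805 + 177.65 = 2194.01
ΣP(t=0)·Q(t=0) = 4.65×112 + 2.85×220 + 2.33×350 + 1.44×95 = 520.8 + 627 + 815.5 + 136.8 = 2100.1
Index = 2194.01 / 2100.1 × 100 = 104.4717

104.5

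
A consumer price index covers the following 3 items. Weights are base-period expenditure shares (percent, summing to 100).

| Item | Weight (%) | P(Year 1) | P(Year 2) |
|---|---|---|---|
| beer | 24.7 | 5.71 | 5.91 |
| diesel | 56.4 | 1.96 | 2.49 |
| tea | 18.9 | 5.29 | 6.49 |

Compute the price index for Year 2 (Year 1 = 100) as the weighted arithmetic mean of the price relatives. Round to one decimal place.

beer: 24.7 × (5.91/5.71) = 24.7 × 1.035026 = 25.5651
diesel: 56.4 × (2.49/1.96) = 56.4 × 1.270408 = 71.6510
tea: 18.9 × (6.49/5.29) = 18.9 × 1.226843 = 23.1873
Index = Σ wᵢ·(p₁ᵢ/p₀ᵢ) = 25.5651 + 71.6510 + 23.1873 = 120.4035

120.4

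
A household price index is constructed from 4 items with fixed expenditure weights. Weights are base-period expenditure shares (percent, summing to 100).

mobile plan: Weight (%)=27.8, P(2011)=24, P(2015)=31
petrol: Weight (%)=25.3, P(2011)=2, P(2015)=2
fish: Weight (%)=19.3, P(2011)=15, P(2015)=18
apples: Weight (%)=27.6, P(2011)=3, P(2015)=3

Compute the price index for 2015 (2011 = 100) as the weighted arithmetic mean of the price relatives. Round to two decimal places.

mobile plan: 27.8 × (31/24) = 27.8 × 1.291667 = 35.9083
petrol: 25.3 × (2/2) = 25.3 × 1.000000 = 25.3000
fish: 19.3 × (18/15) = 19.3 × 1.200000 = 23.1600
apples: 27.6 × (3/3) = 27.6 × 1.000000 = 27.6000
Index = Σ wᵢ·(p₁ᵢ/p₀ᵢ) = 35.9083 + 25.3000 + 23.1600 + 27.6000 = 111.9683

111.97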